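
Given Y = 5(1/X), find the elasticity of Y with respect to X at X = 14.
Elasticity = -1

Elasticity = (dY/dX) · (X/Y)

dY/dX = -5/X²
At X = 14: dY/dX = -5/196, Y = 5/14

Elasticity = (-5/196) · (14 / (5/14)) = -1

Interpretation: for a small percentage change in X, the percentage change in Y is approximately -1.00 times as large.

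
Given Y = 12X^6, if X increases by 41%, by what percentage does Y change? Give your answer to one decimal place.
685.8%

For Y = 12X^6:
If X → X(1 + 0.41)
Then Y → Y · (1 + 0.41)^6
     ≈ Y · 7.8580

Percentage change = ((1 + 0.41)^6 − 1) × 100% ≈ 685.8%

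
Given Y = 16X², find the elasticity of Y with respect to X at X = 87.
Elasticity = 2

Elasticity = (dY/dX) · (X/Y)

dY/dX = 32·X
At X = 87: dY/dX = 2784, Y = 121104

Elasticity = 2784 · (87 / 121104) = 2

Interpretation: for a small percentage change in X, the percentage change in Y is approximately 2.00 times as large.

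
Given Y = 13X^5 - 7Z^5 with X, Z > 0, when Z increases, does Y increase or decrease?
Y decreases

Taking the partial derivative:
∂Y/∂Z = -35Z^4

∂Y/∂Z = -35Z^4 < 0 (assuming positive values)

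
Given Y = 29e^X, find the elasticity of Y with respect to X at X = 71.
Elasticity = 71

Elasticity = (dY/dX) · (X/Y)

dY/dX = 29·e^X
At X = 71: dY/dX = 29·e^71, Y = 29·e^71

Elasticity = (29·e^71) · (71 / (29·e^71)) = 71

Interpretation: for a small percentage change in X, the percentage change in Y is approximately 71.00 times as large.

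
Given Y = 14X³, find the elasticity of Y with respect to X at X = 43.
Elasticity = 3

Elasticity = (dY/dX) · (X/Y)

dY/dX = 42·X²
At X = 43: dY/dX = 77658, Y = 1113098

Elasticity = 77658 · (43 / 1113098) = 3

Interpretation: for a small percentage change in X, the percentage change in Y is approximately 3.00 times as large.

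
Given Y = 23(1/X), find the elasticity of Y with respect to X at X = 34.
Elasticity = -1

Elasticity = (dY/dX) · (X/Y)

dY/dX = -23/X²
At X = 34: dY/dX = -23/1156, Y = 23/34

Elasticity = (-23/1156) · (34 / (23/34)) = -1

Interpretation: for a small percentage change in X, the percentage change in Y is approximately -1.00 times as large.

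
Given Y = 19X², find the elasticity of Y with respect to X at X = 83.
Elasticity = 2

Elasticity = (dY/dX) · (X/Y)

dY/dX = 38·X
At X = 83: dY/dX = 3154, Y = 130891

Elasticity = 3154 · (83 / 130891) = 2

Interpretation: for a small percentage change in X, the percentage change in Y is approximately 2.00 times as large.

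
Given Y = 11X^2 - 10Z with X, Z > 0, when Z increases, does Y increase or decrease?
Y decreases

Taking the partial derivative:
∂Y/∂Z = -10

∂Y/∂Z = -10 < 0 (assuming positive values)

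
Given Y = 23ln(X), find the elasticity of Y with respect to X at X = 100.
Elasticity = 1/ln(100) ≈ 0.2171

Elasticity = (dY/dX) · (X/Y)

dY/dX = 23/X
At X = 100: dY/dX = 23/100, Y = 23·ln(100)

Elasticity = (23/100) · (100 / (23·ln(100))) = 1/ln(100) ≈ 0.2171

Interpretation: for a small percentage change in X, the percentage change in Y is approximately 0.22 times as large.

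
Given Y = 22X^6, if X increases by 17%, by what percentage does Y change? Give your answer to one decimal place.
156.5%

For Y = 22X^6:
If X → X(1 + 0.17)
Then Y → Y · (1 + 0.17)^6
     ≈ Y · 2.5652

Percentage change = ((1 + 0.17)^6 − 1) × 100% ≈ 156.5%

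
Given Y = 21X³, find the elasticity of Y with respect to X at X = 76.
Elasticity = 3

Elasticity = (dY/dX) · (X/Y)

dY/dX = 63·X²
At X = 76: dY/dX = 363888, Y = 9218496

Elasticity = 363888 · (76 / 9218496) = 3

Interpretation: for a small percentage change in X, the percentage change in Y is approximately 3.00 times as large.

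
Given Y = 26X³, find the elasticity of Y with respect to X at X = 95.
Elasticity = 3

Elasticity = (dY/dX) · (X/Y)

dY/dX = 78·X²
At X = 95: dY/dX = 703950, Y = 22291750

Elasticity = 703950 · (95 / 22291750) = 3

Interpretation: for a small percentage change in X, the percentage change in Y is approximately 3.00 times as large.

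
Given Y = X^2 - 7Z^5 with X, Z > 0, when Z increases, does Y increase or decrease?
Y decreases

Taking the partial derivative:
∂Y/∂Z = -35Z^4

∂Y/∂Z = -35Z^4 < 0 (assuming positive values)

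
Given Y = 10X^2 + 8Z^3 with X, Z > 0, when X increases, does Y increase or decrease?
Y increases

Taking the partial derivative:
∂Y/∂X = 20X

∂Y/∂X = 20X > 0 (assuming positive values)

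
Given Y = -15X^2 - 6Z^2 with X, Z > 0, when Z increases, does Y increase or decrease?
Y decreases

Taking the partial derivative:
∂Y/∂Z = -12Z

∂Y/∂Z = -12Z < 0 (assuming positive values)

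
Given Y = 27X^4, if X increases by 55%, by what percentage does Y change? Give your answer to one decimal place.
477.2%

For Y = 27X^4:
If X → X(1 + 0.55)
Then Y → Y · (1 + 0.55)^4
     ≈ Y · 5.7720

Percentage change = ((1 + 0.55)^4 − 1) × 100% ≈ 477.2%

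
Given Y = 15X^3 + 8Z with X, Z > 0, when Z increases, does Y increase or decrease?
Y increases

Taking the partial derivative:
∂Y/∂Z = 8

∂Y/∂Z = 8 > 0 (assuming positive values)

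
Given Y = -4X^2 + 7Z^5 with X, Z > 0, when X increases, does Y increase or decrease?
Y decreases

Taking the partial derivative:
∂Y/∂X = -8X

∂Y/∂X = -8X < 0 (assuming positive values)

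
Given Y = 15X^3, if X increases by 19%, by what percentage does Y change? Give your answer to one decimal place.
68.5%

For Y = 15X^3:
If X → X(1 + 0.19)
Then Y → Y · (1 + 0.19)^3
     ≈ Y · 1.6852

Percentage change = ((1 + 0.19)^3 − 1) × 100% ≈ 68.5%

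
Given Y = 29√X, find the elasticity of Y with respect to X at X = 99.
Elasticity = 1/2

Elasticity = (dY/dX) · (X/Y)

dY/dX = 29/(2·√X)
At X = 99: dY/dX = 29·√11/66, Y = 87·√11

Elasticity = (29·√11/66) · (99 / (87·√11)) = 1/2

Interpretation: for a small percentage change in X, the percentage change in Y is approximately 0.50 times as large.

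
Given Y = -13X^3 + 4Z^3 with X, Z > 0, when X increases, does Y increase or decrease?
Y decreases

Taking the partial derivative:
∂Y/∂X = -39X^2

∂Y/∂X = -39X^2 < 0 (assuming positive values)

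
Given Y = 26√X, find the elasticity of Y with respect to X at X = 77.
Elasticity = 1/2

Elasticity = (dY/dX) · (X/Y)

dY/dX = 13/√X
At X = 77: dY/dX = 13·√77/77, Y = 26·√77

Elasticity = (13·√77/77) · (77 / (26·√77)) = 1/2

Interpretation: for a small percentage change in X, the percentage change in Y is approximately 0.50 times as large.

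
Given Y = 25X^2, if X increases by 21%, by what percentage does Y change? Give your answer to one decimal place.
46.4%

For Y = 25X^2:
If X → X(1 + 0.21)
Then Y → Y · (1 + 0.21)^2
     = Y · 1.4641

Percentage change = ((1 + 0.21)^2 − 1) × 100% ≈ 46.4%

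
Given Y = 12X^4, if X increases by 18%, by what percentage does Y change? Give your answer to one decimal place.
93.9%

For Y = 12X^4:
If X → X(1 + 0.18)
Then Y → Y · (1 + 0.18)^4
     ≈ Y · 1.9388

Percentage change = ((1 + 0.18)^4 − 1) × 100% ≈ 93.9%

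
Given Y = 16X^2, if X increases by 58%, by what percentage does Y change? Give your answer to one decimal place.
149.6%

For Y = 16X^2:
If X → X(1 + 0.58)
Then Y → Y · (1 + 0.58)^2
     = Y · 2.4964

Percentage change = ((1 + 0.58)^2 − 1) × 100% ≈ 149.6%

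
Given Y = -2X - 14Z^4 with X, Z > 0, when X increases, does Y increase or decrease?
Y decreases

Taking the partial derivative:
∂Y/∂X = -2

∂Y/∂X = -2 < 0 (assuming positive values)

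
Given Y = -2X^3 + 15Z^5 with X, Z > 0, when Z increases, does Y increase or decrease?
Y increases

Taking the partial derivative:
∂Y/∂Z = 75Z^4

∂Y/∂Z = 75Z^4 > 0 (assuming positive values)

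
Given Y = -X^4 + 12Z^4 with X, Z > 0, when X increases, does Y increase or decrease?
Y decreases

Taking the partial derivative:
∂Y/∂X = -4X^3

∂Y/∂X = -4X^3 < 0 (assuming positive values)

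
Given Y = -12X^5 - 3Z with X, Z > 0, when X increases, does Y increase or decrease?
Y decreases

Taking the partial derivative:
∂Y/∂X = -60X^4

∂Y/∂X = -60X^4 < 0 (assuming positive values)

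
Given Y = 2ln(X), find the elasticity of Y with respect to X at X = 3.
Elasticity = 1/ln(3) ≈ 0.9102

Elasticity = (dY/dX) · (X/Y)

dY/dX = 2/X
At X = 3: dY/dX = 2/3, Y = 2·ln(3)

Elasticity = (2/3) · (3 / (2·ln(3))) = 1/ln(3) ≈ 0.9102

Interpretation: for a small percentage change in X, the percentage change in Y is approximately 0.91 times as large.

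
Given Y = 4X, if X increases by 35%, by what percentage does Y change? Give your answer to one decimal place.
35.0%

For Y = 4X:
If X → X(1 + 0.35)
Then Y → Y · (1 + 0.35)^1
     = Y · 1.3500

Percentage change = ((1 + 0.35)^1 − 1) × 100% = 35.0%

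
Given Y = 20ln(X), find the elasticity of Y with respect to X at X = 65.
Elasticity = 1/ln(65) ≈ 0.2396

Elasticity = (dY/dX) · (X/Y)

dY/dX = 20/X
At X = 65: dY/dX = 4/13, Y = 20·ln(65)

Elasticity = (4/13) · (65 / (20·ln(65))) = 1/ln(65) ≈ 0.2396

Interpretation: for a small percentage change in X, the percentage change in Y is approximately 0.24 times as large.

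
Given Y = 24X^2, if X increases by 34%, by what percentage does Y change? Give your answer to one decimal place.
79.6%

For Y = 24X^2:
If X → X(1 + 0.34)
Then Y → Y · (1 + 0.34)^2
     = Y · 1.7956

Percentage change = ((1 + 0.34)^2 − 1) × 100% ≈ 79.6%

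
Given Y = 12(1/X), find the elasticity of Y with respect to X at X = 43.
Elasticity = -1

Elasticity = (dY/dX) · (X/Y)

dY/dX = -12/X²
At X = 43: dY/dX = -12/1849, Y = 12/43

Elasticity = (-12/1849) · (43 / (12/43)) = -1

Interpretation: for a small percentage change in X, the percentage change in Y is approximately -1.00 times as large.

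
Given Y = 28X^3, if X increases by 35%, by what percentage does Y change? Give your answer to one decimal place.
146.0%

For Y = 28X^3:
If X → X(1 + 0.35)
Then Y → Y · (1 + 0.35)^3
     ≈ Y · 2.4604

Percentage change = ((1 + 0.35)^3 − 1) × 100% ≈ 146.0%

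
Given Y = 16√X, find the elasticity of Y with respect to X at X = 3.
Elasticity = 1/2

Elasticity = (dY/dX) · (X/Y)

dY/dX = 8/√X
At X = 3: dY/dX = 8·√3/3, Y = 16·√3

Elasticity = (8·√3/3) · (3 / (16·√3)) = 1/2

Interpretation: for a small percentage change in X, the percentage change in Y is approximately 0.50 times as large.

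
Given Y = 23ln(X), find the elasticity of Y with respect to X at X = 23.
Elasticity = 1/ln(23) ≈ 0.3189

Elasticity = (dY/dX) · (X/Y)

dY/dX = 23/X
At X = 23: dY/dX = 1, Y = 23·ln(23)

Elasticity = 1 · (23 / (23·ln(23))) = 1/ln(23) ≈ 0.3189

Interpretation: for a small percentage change in X, the percentage change in Y is approximately 0.32 times as large.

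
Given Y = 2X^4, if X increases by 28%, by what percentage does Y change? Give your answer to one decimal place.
168.4%

For Y = 2X^4:
If X → X(1 + 0.28)
Then Y → Y · (1 + 0.28)^4
     ≈ Y · 2.6844

Percentage change = ((1 + 0.28)^4 − 1) × 100% ≈ 168.4%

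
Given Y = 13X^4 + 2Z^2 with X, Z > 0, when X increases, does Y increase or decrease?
Y increases

Taking the partial derivative:
∂Y/∂X = 52X^3

∂Y/∂X = 52X^3 > 0 (assuming positive values)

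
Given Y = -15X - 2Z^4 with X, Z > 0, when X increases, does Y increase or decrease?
Y decreases

Taking the partial derivative:
∂Y/∂X = -15

∂Y/∂X = -15 < 0 (assuming positive values)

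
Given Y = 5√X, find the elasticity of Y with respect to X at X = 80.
Elasticity = 1/2

Elasticity = (dY/dX) · (X/Y)

dY/dX = 5/(2·√X)
At X = 80: dY/dX = √5/8, Y = 20·√5

Elasticity = (√5/8) · (80 / (20·√5)) = 1/2

Interpretation: for a small percentage change in X, the percentage change in Y is approximately 0.50 times as large.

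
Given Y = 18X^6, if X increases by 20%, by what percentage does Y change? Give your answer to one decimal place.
198.6%

For Y = 18X^6:
If X → X(1 + 0.2)
Then Y → Y · (1 + 0.2)^6
     ≈ Y · 2.9860

Percentage change = ((1 + 0.2)^6 − 1) × 100% ≈ 198.6%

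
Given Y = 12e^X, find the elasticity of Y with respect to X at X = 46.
Elasticity = 46

Elasticity = (dY/dX) · (X/Y)

dY/dX = 12·e^X
At X = 46: dY/dX = 12·e^46, Y = 12·e^46

Elasticity = (12·e^46) · (46 / (12·e^46)) = 46

Interpretation: for a small percentage change in X, the percentage change in Y is approximately 46.00 times as large.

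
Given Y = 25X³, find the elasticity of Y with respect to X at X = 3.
Elasticity = 3

Elasticity = (dY/dX) · (X/Y)

dY/dX = 75·X²
At X = 3: dY/dX = 675, Y = 675

Elasticity = 675 · (3 / 675) = 3

Interpretation: for a small percentage change in X, the percentage change in Y is approximately 3.00 times as large.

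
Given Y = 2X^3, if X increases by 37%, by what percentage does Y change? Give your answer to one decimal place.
157.1%

For Y = 2X^3:
If X → X(1 + 0.37)
Then Y → Y · (1 + 0.37)^3
     ≈ Y · 2.5714

Percentage change = ((1 + 0.37)^3 − 1) × 100% ≈ 157.1%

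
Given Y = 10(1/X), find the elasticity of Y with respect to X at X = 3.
Elasticity = -1

Elasticity = (dY/dX) · (X/Y)

dY/dX = -10/X²
At X = 3: dY/dX = -10/9, Y = 10/3

Elasticity = (-10/9) · (3 / (10/3)) = -1

Interpretation: for a small percentage change in X, the percentage change in Y is approximately -1.00 times as large.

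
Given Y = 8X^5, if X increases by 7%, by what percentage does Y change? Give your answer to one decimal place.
40.3%

For Y = 8X^5:
If X → X(1 + 0.07)
Then Y → Y · (1 + 0.07)^5
     ≈ Y · 1.4026

Percentage change = ((1 + 0.07)^5 − 1) × 100% ≈ 40.3%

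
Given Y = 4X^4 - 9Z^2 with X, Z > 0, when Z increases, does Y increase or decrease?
Y decreases

Taking the partial derivative:
∂Y/∂Z = -18Z

∂Y/∂Z = -18Z < 0 (assuming positive values)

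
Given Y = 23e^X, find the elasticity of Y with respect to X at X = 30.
Elasticity = 30

Elasticity = (dY/dX) · (X/Y)

dY/dX = 23·e^X
At X = 30: dY/dX = 23·e^30, Y = 23·e^30

Elasticity = (23·e^30) · (30 / (23·e^30)) = 30

Interpretation: for a small percentage change in X, the percentage change in Y is approximately 30.00 times as large.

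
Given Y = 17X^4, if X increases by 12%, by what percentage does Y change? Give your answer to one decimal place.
57.4%

For Y = 17X^4:
If X → X(1 + 0.12)
Then Y → Y · (1 + 0.12)^4
     ≈ Y · 1.5735

Percentage change = ((1 + 0.12)^4 − 1) × 100% ≈ 57.4%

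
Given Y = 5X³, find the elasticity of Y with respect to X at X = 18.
Elasticity = 3

Elasticity = (dY/dX) · (X/Y)

dY/dX = 15·X²
At X = 18: dY/dX = 4860, Y = 29160

Elasticity = 4860 · (18 / 29160) = 3

Interpretation: for a small percentage change in X, the percentage change in Y is approximately 3.00 times as large.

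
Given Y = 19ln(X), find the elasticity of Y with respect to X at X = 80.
Elasticity = 1/ln(80) ≈ 0.2282

Elasticity = (dY/dX) · (X/Y)

dY/dX = 19/X
At X = 80: dY/dX = 19/80, Y = 19·ln(80)

Elasticity = (19/80) · (80 / (19·ln(80))) = 1/ln(80) ≈ 0.2282

Interpretation: for a small percentage change in X, the percentage change in Y is approximately 0.23 times as large.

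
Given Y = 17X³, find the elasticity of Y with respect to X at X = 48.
Elasticity = 3

Elasticity = (dY/dX) · (X/Y)

dY/dX = 51·X²
At X = 48: dY/dX = 117504, Y = 1880064

Elasticity = 117504 · (48 / 1880064) = 3

Interpretation: for a small percentage change in X, the percentage change in Y is approximately 3.00 times as large.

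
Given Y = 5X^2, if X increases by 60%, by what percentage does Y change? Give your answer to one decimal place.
156.0%

For Y = 5X^2:
If X → X(1 + 0.6)
Then Y → Y · (1 + 0.6)^2
     = Y · 2.5600

Percentage change = ((1 + 0.6)^2 − 1) × 100% = 156.0%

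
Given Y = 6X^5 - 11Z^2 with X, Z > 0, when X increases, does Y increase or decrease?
Y increases

Taking the partial derivative:
∂Y/∂X = 30X^4

∂Y/∂X = 30X^4 > 0 (assuming positive values)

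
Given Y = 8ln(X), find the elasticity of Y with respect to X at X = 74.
Elasticity = 1/ln(74) ≈ 0.2323

Elasticity = (dY/dX) · (X/Y)

dY/dX = 8/X
At X = 74: dY/dX = 4/37, Y = 8·ln(74)

Elasticity = (4/37) · (74 / (8·ln(74))) = 1/ln(74) ≈ 0.2323

Interpretation: for a small percentage change in X, the percentage change in Y is approximately 0.23 times as large.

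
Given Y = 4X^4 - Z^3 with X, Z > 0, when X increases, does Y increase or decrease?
Y increases

Taking the partial derivative:
∂Y/∂X = 16X^3

∂Y/∂X = 16X^3 > 0 (assuming positive values)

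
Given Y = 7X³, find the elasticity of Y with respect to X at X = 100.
Elasticity = 3

Elasticity = (dY/dX) · (X/Y)

dY/dX = 21·X²
At X = 100: dY/dX = 210000, Y = 7000000

Elasticity = 210000 · (100 / 7000000) = 3

Interpretation: for a small percentage change in X, the percentage change in Y is approximately 3.00 times as large.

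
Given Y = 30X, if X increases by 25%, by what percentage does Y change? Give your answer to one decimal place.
25.0%

For Y = 30X:
If X → X(1 + 0.25)
Then Y → Y · (1 + 0.25)^1
     = Y · 1.2500

Percentage change = ((1 + 0.25)^1 − 1) × 100% = 25.0%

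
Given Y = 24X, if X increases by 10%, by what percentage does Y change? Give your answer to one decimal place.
10.0%

For Y = 24X:
If X → X(1 + 0.1)
Then Y → Y · (1 + 0.1)^1
     = Y · 1.1000

Percentage change = ((1 + 0.1)^1 − 1) × 100% = 10.0%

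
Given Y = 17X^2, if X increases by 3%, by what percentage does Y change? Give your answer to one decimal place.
6.1%

For Y = 17X^2:
If X → X(1 + 0.03)
Then Y → Y · (1 + 0.03)^2
     = Y · 1.0609

Percentage change = ((1 + 0.03)^2 − 1) × 100% ≈ 6.1%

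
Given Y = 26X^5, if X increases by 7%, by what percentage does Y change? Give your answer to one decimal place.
40.3%

For Y = 26X^5:
If X → X(1 + 0.07)
Then Y → Y · (1 + 0.07)^5
     ≈ Y · 1.4026

Percentage change = ((1 + 0.07)^5 − 1) × 100% ≈ 40.3%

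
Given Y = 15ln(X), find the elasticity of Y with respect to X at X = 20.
Elasticity = 1/ln(20) ≈ 0.3338

Elasticity = (dY/dX) · (X/Y)

dY/dX = 15/X
At X = 20: dY/dX = 3/4, Y = 15·ln(20)

Elasticity = (3/4) · (20 / (15·ln(20))) = 1/ln(20) ≈ 0.3338

Interpretation: for a small percentage change in X, the percentage change in Y is approximately 0.33 times as large.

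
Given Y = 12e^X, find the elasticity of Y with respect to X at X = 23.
Elasticity = 23

Elasticity = (dY/dX) · (X/Y)

dY/dX = 12·e^X
At X = 23: dY/dX = 12·e^23, Y = 12·e^23

Elasticity = (12·e^23) · (23 / (12·e^23)) = 23

Interpretation: for a small percentage change in X, the percentage change in Y is approximately 23.00 times as large.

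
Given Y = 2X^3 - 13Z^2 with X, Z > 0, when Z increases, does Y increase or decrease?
Y decreases

Taking the partial derivative:
∂Y/∂Z = -26Z

∂Y/∂Z = -26Z < 0 (assuming positive values)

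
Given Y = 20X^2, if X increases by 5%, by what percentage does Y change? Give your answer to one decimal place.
10.3%

For Y = 20X^2:
If X → X(1 + 0.05)
Then Y → Y · (1 + 0.05)^2
     = Y · 1.1025

Percentage change = ((1 + 0.05)^2 − 1) × 100% ≈ 10.3%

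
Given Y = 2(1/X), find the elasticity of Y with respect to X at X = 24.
Elasticity = -1

Elasticity = (dY/dX) · (X/Y)

dY/dX = -2/X²
At X = 24: dY/dX = -1/288, Y = 1/12

Elasticity = (-1/288) · (24 / (1/12)) = -1

Interpretation: for a small percentage change in X, the percentage change in Y is approximately -1.00 times as large.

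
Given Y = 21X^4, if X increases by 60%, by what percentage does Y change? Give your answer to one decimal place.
555.4%

For Y = 21X^4:
If X → X(1 + 0.6)
Then Y → Y · (1 + 0.6)^4
     = Y · 6.5536

Percentage change = ((1 + 0.6)^4 − 1) × 100% ≈ 555.4%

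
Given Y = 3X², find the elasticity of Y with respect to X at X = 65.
Elasticity = 2

Elasticity = (dY/dX) · (X/Y)

dY/dX = 6·X
At X = 65: dY/dX = 390, Y = 12675

Elasticity = 390 · (65 / 12675) = 2

Interpretation: for a small percentage change in X, the percentage change in Y is approximately 2.00 times as large.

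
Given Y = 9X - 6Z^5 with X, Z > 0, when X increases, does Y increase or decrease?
Y increases

Taking the partial derivative:
∂Y/∂X = 9

∂Y/∂X = 9 > 0 (assuming positive values)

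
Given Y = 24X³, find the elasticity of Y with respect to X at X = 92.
Elasticity = 3

Elasticity = (dY/dX) · (X/Y)

dY/dX = 72·X²
At X = 92: dY/dX = 609408, Y = 18688512

Elasticity = 609408 · (92 / 18688512) = 3

Interpretation: for a small percentage change in X, the percentage change in Y is approximately 3.00 times as large.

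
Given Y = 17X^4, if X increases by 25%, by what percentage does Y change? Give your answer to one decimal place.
144.1%

For Y = 17X^4:
If X → X(1 + 0.25)
Then Y → Y · (1 + 0.25)^4
     ≈ Y · 2.4414

Percentage change = ((1 + 0.25)^4 − 1) × 100% ≈ 144.1%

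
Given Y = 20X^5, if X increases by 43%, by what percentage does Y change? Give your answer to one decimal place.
498.0%

For Y = 20X^5:
If X → X(1 + 0.43)
Then Y → Y · (1 + 0.43)^5
     ≈ Y · 5.9797

Percentage change = ((1 + 0.43)^5 − 1) × 100% ≈ 498.0%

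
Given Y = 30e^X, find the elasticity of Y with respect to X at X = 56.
Elasticity = 56

Elasticity = (dY/dX) · (X/Y)

dY/dX = 30·e^X
At X = 56: dY/dX = 30·e^56, Y = 30·e^56

Elasticity = (30·e^56) · (56 / (30·e^56)) = 56

Interpretation: for a small percentage change in X, the percentage change in Y is approximately 56.00 times as large.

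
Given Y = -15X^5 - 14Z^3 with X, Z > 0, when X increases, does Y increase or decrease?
Y decreases

Taking the partial derivative:
∂Y/∂X = -75X^4

∂Y/∂X = -75X^4 < 0 (assuming positive values)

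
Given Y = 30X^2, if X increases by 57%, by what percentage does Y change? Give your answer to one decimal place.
146.5%

For Y = 30X^2:
If X → X(1 + 0.57)
Then Y → Y · (1 + 0.57)^2
     = Y · 2.4649

Percentage change = ((1 + 0.57)^2 − 1) × 100% ≈ 146.5%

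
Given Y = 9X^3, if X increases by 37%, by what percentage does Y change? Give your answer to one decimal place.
157.1%

For Y = 9X^3:
If X → X(1 + 0.37)
Then Y → Y · (1 + 0.37)^3
     ≈ Y · 2.5714

Percentage change = ((1 + 0.37)^3 − 1) × 100% ≈ 157.1%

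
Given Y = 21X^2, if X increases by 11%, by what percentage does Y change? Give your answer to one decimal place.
23.2%

For Y = 21X^2:
If X → X(1 + 0.11)
Then Y → Y · (1 + 0.11)^2
     = Y · 1.2321

Percentage change = ((1 + 0.11)^2 − 1) × 100% ≈ 23.2%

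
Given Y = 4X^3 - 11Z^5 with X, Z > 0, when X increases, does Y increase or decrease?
Y increases

Taking the partial derivative:
∂Y/∂X = 12X^2

∂Y/∂X = 12X^2 > 0 (assuming positive values)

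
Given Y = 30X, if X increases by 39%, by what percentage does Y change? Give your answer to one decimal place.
39.0%

For Y = 30X:
If X → X(1 + 0.39)
Then Y → Y · (1 + 0.39)^1
     = Y · 1.3900

Percentage change = ((1 + 0.39)^1 − 1) × 100% = 39.0%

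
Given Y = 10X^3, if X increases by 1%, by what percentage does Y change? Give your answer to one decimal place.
3.0%

For Y = 10X^3:
If X → X(1 + 0.01)
Then Y → Y · (1 + 0.01)^3
     ≈ Y · 1.0303

Percentage change = ((1 + 0.01)^3 − 1) × 100% ≈ 3.0%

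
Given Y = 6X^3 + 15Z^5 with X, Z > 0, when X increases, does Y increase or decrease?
Y increases

Taking the partial derivative:
∂Y/∂X = 18X^2

∂Y/∂X = 18X^2 > 0 (assuming positive values)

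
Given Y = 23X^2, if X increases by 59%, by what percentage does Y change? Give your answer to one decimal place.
152.8%

For Y = 23X^2:
If X → X(1 + 0.59)
Then Y → Y · (1 + 0.59)^2
     = Y · 2.5281

Percentage change = ((1 + 0.59)^2 − 1) × 100% ≈ 152.8%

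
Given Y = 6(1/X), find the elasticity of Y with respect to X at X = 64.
Elasticity = -1

Elasticity = (dY/dX) · (X/Y)

dY/dX = -6/X²
At X = 64: dY/dX = -3/2048, Y = 3/32

Elasticity = (-3/2048) · (64 / (3/32)) = -1

Interpretation: for a small percentage change in X, the percentage change in Y is approximately -1.00 times as large.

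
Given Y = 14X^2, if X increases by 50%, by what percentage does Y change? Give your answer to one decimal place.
125.0%

For Y = 14X^2:
If X → X(1 + 0.5)
Then Y → Y · (1 + 0.5)^2
     = Y · 2.2500

Percentage change = ((1 + 0.5)^2 − 1) × 100% = 125.0%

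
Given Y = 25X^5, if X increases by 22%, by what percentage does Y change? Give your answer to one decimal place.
170.3%

For Y = 25X^5:
If X → X(1 + 0.22)
Then Y → Y · (1 + 0.22)^5
     ≈ Y · 2.7027

Percentage change = ((1 + 0.22)^5 − 1) × 100% ≈ 170.3%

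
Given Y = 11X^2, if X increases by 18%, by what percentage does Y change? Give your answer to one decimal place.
39.2%

For Y = 11X^2:
If X → X(1 + 0.18)
Then Y → Y · (1 + 0.18)^2
     = Y · 1.3924

Percentage change = ((1 + 0.18)^2 − 1) × 100% ≈ 39.2%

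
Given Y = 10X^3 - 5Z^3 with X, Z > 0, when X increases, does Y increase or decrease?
Y increases

Taking the partial derivative:
∂Y/∂X = 30X^2

∂Y/∂X = 30X^2 > 0 (assuming positive values)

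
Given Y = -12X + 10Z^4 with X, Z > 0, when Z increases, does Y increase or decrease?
Y increases

Taking the partial derivative:
∂Y/∂Z = 40Z^3

∂Y/∂Z = 40Z^3 > 0 (assuming positive values)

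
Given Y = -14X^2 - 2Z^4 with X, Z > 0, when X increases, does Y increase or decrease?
Y decreases

Taking the partial derivative:
∂Y/∂X = -28X

∂Y/∂X = -28X < 0 (assuming positive values)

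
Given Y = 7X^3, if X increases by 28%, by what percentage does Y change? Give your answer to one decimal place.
109.7%

For Y = 7X^3:
If X → X(1 + 0.28)
Then Y → Y · (1 + 0.28)^3
     ≈ Y · 2.0972

Percentage change = ((1 + 0.28)^3 − 1) × 100% ≈ 109.7%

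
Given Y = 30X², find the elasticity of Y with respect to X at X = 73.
Elasticity = 2

Elasticity = (dY/dX) · (X/Y)

dY/dX = 60·X
At X = 73: dY/dX = 4380, Y = 159870

Elasticity = 4380 · (73 / 159870) = 2

Interpretation: for a small percentage change in X, the percentage change in Y is approximately 2.00 times as large.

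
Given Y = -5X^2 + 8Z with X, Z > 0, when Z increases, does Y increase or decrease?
Y increases

Taking the partial derivative:
∂Y/∂Z = 8

∂Y/∂Z = 8 > 0 (assuming positive values)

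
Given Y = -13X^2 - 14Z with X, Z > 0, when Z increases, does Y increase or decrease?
Y decreases

Taking the partial derivative:
∂Y/∂Z = -14

∂Y/∂Z = -14 < 0 (assuming positive values)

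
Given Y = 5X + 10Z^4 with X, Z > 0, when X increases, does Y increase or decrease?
Y increases

Taking the partial derivative:
∂Y/∂X = 5

∂Y/∂X = 5 > 0 (assuming positive values)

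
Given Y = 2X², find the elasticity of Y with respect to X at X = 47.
Elasticity = 2

Elasticity = (dY/dX) · (X/Y)

dY/dX = 4·X
At X = 47: dY/dX = 188, Y = 4418

Elasticity = 188 · (47 / 4418) = 2

Interpretation: for a small percentage change in X, the percentage change in Y is approximately 2.00 times as large.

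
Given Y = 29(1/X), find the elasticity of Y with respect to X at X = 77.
Elasticity = -1

Elasticity = (dY/dX) · (X/Y)

dY/dX = -29/X²
At X = 77: dY/dX = -29/5929, Y = 29/77

Elasticity = (-29/5929) · (77 / (29/77)) = -1

Interpretation: for a small percentage change in X, the percentage change in Y is approximately -1.00 times as large.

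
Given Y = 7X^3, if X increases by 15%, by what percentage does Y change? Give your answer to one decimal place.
52.1%

For Y = 7X^3:
If X → X(1 + 0.15)
Then Y → Y · (1 + 0.15)^3
     ≈ Y · 1.5209

Percentage change = ((1 + 0.15)^3 − 1) × 100% ≈ 52.1%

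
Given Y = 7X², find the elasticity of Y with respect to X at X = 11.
Elasticity = 2

Elasticity = (dY/dX) · (X/Y)

dY/dX = 14·X
At X = 11: dY/dX = 154, Y = 847

Elasticity = 154 · (11 / 847) = 2

Interpretation: for a small percentage change in X, the percentage change in Y is approximately 2.00 times as large.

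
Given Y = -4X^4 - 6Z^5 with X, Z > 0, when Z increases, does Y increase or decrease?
Y decreases

Taking the partial derivative:
∂Y/∂Z = -30Z^4

∂Y/∂Z = -30Z^4 < 0 (assuming positive values)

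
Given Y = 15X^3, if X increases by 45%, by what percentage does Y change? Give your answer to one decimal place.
204.9%

For Y = 15X^3:
If X → X(1 + 0.45)
Then Y → Y · (1 + 0.45)^3
     ≈ Y · 3.0486

Percentage change = ((1 + 0.45)^3 − 1) × 100% ≈ 204.9%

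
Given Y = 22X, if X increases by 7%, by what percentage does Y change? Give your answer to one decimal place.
7.0%

For Y = 22X:
If X → X(1 + 0.07)
Then Y → Y · (1 + 0.07)^1
     = Y · 1.0700

Percentage change = ((1 + 0.07)^1 − 1) × 100% = 7.0%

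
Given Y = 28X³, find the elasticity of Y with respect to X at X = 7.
Elasticity = 3

Elasticity = (dY/dX) · (X/Y)

dY/dX = 84·X²
At X = 7: dY/dX = 4116, Y = 9604

Elasticity = 4116 · (7 / 9604) = 3

Interpretation: for a small percentage change in X, the percentage change in Y is approximately 3.00 times as large.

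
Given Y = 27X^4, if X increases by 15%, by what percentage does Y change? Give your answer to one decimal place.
74.9%

For Y = 27X^4:
If X → X(1 + 0.15)
Then Y → Y · (1 + 0.15)^4
     ≈ Y · 1.7490

Percentage change = ((1 + 0.15)^4 − 1) × 100% ≈ 74.9%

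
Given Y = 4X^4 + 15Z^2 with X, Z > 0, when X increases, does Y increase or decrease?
Y increases

Taking the partial derivative:
∂Y/∂X = 16X^3

∂Y/∂X = 16X^3 > 0 (assuming positive values)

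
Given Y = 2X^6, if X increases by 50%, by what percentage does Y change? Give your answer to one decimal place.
1039.1%

For Y = 2X^6:
If X → X(1 + 0.5)
Then Y → Y · (1 + 0.5)^6
     ≈ Y · 11.3906

Percentage change = ((1 + 0.5)^6 − 1) × 100% ≈ 1039.1%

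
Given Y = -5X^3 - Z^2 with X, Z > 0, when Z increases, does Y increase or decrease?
Y decreases

Taking the partial derivative:
∂Y/∂Z = -2Z

∂Y/∂Z = -2Z < 0 (assuming positive values)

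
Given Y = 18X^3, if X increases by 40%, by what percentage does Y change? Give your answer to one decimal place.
174.4%

For Y = 18X^3:
If X → X(1 + 0.4)
Then Y → Y · (1 + 0.4)^3
     = Y · 2.7440

Percentage change = ((1 + 0.4)^3 − 1) × 100% = 174.4%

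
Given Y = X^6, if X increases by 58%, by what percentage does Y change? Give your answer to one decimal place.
1455.8%

For Y = X^6:
If X → X(1 + 0.58)
Then Y → Y · (1 + 0.58)^6
     ≈ Y · 15.5576

Percentage change = ((1 + 0.58)^6 − 1) × 100% ≈ 1455.8%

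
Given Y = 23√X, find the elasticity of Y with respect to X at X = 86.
Elasticity = 1/2

Elasticity = (dY/dX) · (X/Y)

dY/dX = 23/(2·√X)
At X = 86: dY/dX = 23·√86/172, Y = 23·√86

Elasticity = (23·√86/172) · (86 / (23·√86)) = 1/2

Interpretation: for a small percentage change in X, the percentage change in Y is approximately 0.50 times as large.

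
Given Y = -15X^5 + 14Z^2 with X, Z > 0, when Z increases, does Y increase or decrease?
Y increases

Taking the partial derivative:
∂Y/∂Z = 28Z

∂Y/∂Z = 28Z > 0 (assuming positive values)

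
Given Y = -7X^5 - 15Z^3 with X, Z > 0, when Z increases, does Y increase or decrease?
Y decreases

Taking the partial derivative:
∂Y/∂Z = -45Z^2

∂Y/∂Z = -45Z^2 < 0 (assuming positive values)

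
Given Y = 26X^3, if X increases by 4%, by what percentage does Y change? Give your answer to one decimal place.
12.5%

For Y = 26X^3:
If X → X(1 + 0.04)
Then Y → Y · (1 + 0.04)^3
     ≈ Y · 1.1249

Percentage change = ((1 + 0.04)^3 − 1) × 100% ≈ 12.5%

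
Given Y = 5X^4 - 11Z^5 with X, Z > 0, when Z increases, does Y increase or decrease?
Y decreases

Taking the partial derivative:
∂Y/∂Z = -55Z^4

∂Y/∂Z = -55Z^4 < 0 (assuming positive values)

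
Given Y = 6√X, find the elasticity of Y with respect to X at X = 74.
Elasticity = 1/2

Elasticity = (dY/dX) · (X/Y)

dY/dX = 3/√X
At X = 74: dY/dX = 3·√74/74, Y = 6·√74

Elasticity = (3·√74/74) · (74 / (6·√74)) = 1/2

Interpretation: for a small percentage change in X, the percentage change in Y is approximately 0.50 times as large.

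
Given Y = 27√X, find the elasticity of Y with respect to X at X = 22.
Elasticity = 1/2

Elasticity = (dY/dX) · (X/Y)

dY/dX = 27/(2·√X)
At X = 22: dY/dX = 27·√22/44, Y = 27·√22

Elasticity = (27·√22/44) · (22 / (27·√22)) = 1/2

Interpretation: for a small percentage change in X, the percentage change in Y is approximately 0.50 times as large.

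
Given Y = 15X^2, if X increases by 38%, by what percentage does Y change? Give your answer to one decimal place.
90.4%

For Y = 15X^2:
If X → X(1 + 0.38)
Then Y → Y · (1 + 0.38)^2
     = Y · 1.9044

Percentage change = ((1 + 0.38)^2 − 1) × 100% ≈ 90.4%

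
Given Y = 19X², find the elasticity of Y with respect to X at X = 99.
Elasticity = 2

Elasticity = (dY/dX) · (X/Y)

dY/dX = 38·X
At X = 99: dY/dX = 3762, Y = 186219

Elasticity = 3762 · (99 / 186219) = 2

Interpretation: for a small percentage change in X, the percentage change in Y is approximately 2.00 times as large.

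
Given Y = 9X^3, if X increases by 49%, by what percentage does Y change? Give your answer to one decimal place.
230.8%

For Y = 9X^3:
If X → X(1 + 0.49)
Then Y → Y · (1 + 0.49)^3
     ≈ Y · 3.3079

Percentage change = ((1 + 0.49)^3 − 1) × 100% ≈ 230.8%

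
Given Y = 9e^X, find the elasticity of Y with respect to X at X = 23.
Elasticity = 23

Elasticity = (dY/dX) · (X/Y)

dY/dX = 9·e^X
At X = 23: dY/dX = 9·e^23, Y = 9·e^23

Elasticity = (9·e^23) · (23 / (9·e^23)) = 23

Interpretation: for a small percentage change in X, the percentage change in Y is approximately 23.00 times as large.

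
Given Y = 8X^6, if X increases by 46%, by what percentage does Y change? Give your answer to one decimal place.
868.5%

For Y = 8X^6:
If X → X(1 + 0.46)
Then Y → Y · (1 + 0.46)^6
     ≈ Y · 9.6854

Percentage change = ((1 + 0.46)^6 − 1) × 100% ≈ 868.5%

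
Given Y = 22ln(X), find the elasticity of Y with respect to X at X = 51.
Elasticity = 1/ln(51) ≈ 0.2543

Elasticity = (dY/dX) · (X/Y)

dY/dX = 22/X
At X = 51: dY/dX = 22/51, Y = 22·ln(51)

Elasticity = (22/51) · (51 / (22·ln(51))) = 1/ln(51) ≈ 0.2543

Interpretation: for a small percentage change in X, the percentage change in Y is approximately 0.25 times as large.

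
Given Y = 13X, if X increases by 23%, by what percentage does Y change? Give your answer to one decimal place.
23.0%

For Y = 13X:
If X → X(1 + 0.23)
Then Y → Y · (1 + 0.23)^1
     = Y · 1.2300

Percentage change = ((1 + 0.23)^1 − 1) × 100% = 23.0%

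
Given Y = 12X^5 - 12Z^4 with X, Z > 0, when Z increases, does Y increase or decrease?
Y decreases

Taking the partial derivative:
∂Y/∂Z = -48Z^3

∂Y/∂Z = -48Z^3 < 0 (assuming positive values)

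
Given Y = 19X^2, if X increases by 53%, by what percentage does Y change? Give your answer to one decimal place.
134.1%

For Y = 19X^2:
If X → X(1 + 0.53)
Then Y → Y · (1 + 0.53)^2
     = Y · 2.3409

Percentage change = ((1 + 0.53)^2 − 1) × 100% ≈ 134.1%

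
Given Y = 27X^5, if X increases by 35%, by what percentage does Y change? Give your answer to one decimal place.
348.4%

For Y = 27X^5:
If X → X(1 + 0.35)
Then Y → Y · (1 + 0.35)^5
     ≈ Y · 4.4840

Percentage change = ((1 + 0.35)^5 − 1) × 100% ≈ 348.4%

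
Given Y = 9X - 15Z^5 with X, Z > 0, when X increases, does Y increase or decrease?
Y increases

Taking the partial derivative:
∂Y/∂X = 9

∂Y/∂X = 9 > 0 (assuming positive values)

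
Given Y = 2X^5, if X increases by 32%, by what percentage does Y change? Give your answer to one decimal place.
300.7%

For Y = 2X^5:
If X → X(1 + 0.32)
Then Y → Y · (1 + 0.32)^5
     ≈ Y · 4.0075

Percentage change = ((1 + 0.32)^5 − 1) × 100% ≈ 300.7%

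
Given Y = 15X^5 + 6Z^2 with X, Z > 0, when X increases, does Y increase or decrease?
Y increases

Taking the partial derivative:
∂Y/∂X = 75X^4

∂Y/∂X = 75X^4 > 0 (assuming positive values)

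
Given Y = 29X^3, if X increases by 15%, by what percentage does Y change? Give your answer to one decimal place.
52.1%

For Y = 29X^3:
If X → X(1 + 0.15)
Then Y → Y · (1 + 0.15)^3
     ≈ Y · 1.5209

Percentage change = ((1 + 0.15)^3 − 1) × 100% ≈ 52.1%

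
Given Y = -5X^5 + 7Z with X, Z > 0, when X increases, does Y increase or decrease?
Y decreases

Taking the partial derivative:
∂Y/∂X = -25X^4

∂Y/∂X = -25X^4 < 0 (assuming positive values)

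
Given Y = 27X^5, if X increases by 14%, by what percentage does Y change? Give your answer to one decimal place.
92.5%

For Y = 27X^5:
If X → X(1 + 0.14)
Then Y → Y · (1 + 0.14)^5
     ≈ Y · 1.9254

Percentage change = ((1 + 0.14)^5 − 1) × 100% ≈ 92.5%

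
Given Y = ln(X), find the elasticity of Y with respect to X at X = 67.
Elasticity = 1/ln(67) ≈ 0.2378

Elasticity = (dY/dX) · (X/Y)

dY/dX = 1/X
At X = 67: dY/dX = 1/67, Y = ln(67)

Elasticity = (1/67) · (67 / (ln(67))) = 1/ln(67) ≈ 0.2378

Interpretation: for a small percentage change in X, the percentage change in Y is approximately 0.24 times as large.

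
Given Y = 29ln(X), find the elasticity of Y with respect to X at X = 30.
Elasticity = 1/ln(30) ≈ 0.2940

Elasticity = (dY/dX) · (X/Y)

dY/dX = 29/X
At X = 30: dY/dX = 29/30, Y = 29·ln(30)

Elasticity = (29/30) · (30 / (29·ln(30))) = 1/ln(30) ≈ 0.2940

Interpretation: for a small percentage change in X, the percentage change in Y is approximately 0.29 times as large.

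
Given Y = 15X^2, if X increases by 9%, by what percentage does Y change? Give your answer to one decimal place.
18.8%

For Y = 15X^2:
If X → X(1 + 0.09)
Then Y → Y · (1 + 0.09)^2
     = Y · 1.1881

Percentage change = ((1 + 0.09)^2 − 1) × 100% ≈ 18.8%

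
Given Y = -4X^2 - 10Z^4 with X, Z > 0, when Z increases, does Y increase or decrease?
Y decreases

Taking the partial derivative:
∂Y/∂Z = -40Z^3

∂Y/∂Z = -40Z^3 < 0 (assuming positive values)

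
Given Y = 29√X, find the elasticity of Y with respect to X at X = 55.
Elasticity = 1/2

Elasticity = (dY/dX) · (X/Y)

dY/dX = 29/(2·√X)
At X = 55: dY/dX = 29·√55/110, Y = 29·√55

Elasticity = (29·√55/110) · (55 / (29·√55)) = 1/2

Interpretation: for a small percentage change in X, the percentage change in Y is approximately 0.50 times as large.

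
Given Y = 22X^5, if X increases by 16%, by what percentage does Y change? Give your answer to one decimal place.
110.0%

For Y = 22X^5:
If X → X(1 + 0.16)
Then Y → Y · (1 + 0.16)^5
     ≈ Y · 2.1003

Percentage change = ((1 + 0.16)^5 − 1) × 100% ≈ 110.0%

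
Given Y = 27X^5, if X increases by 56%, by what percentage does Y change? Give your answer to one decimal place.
823.9%

For Y = 27X^5:
If X → X(1 + 0.56)
Then Y → Y · (1 + 0.56)^5
     ≈ Y · 9.2390

Percentage change = ((1 + 0.56)^5 − 1) × 100% ≈ 823.9%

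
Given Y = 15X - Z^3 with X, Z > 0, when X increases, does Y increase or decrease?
Y increases

Taking the partial derivative:
∂Y/∂X = 15

∂Y/∂X = 15 > 0 (assuming positive values)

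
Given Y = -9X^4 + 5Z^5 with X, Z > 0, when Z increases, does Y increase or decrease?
Y increases

Taking the partial derivative:
∂Y/∂Z = 25Z^4

∂Y/∂Z = 25Z^4 > 0 (assuming positive values)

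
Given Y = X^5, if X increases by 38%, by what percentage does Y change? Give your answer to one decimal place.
400.5%

For Y = X^5:
If X → X(1 + 0.38)
Then Y → Y · (1 + 0.38)^5
     ≈ Y · 5.0049

Percentage change = ((1 + 0.38)^5 − 1) × 100% ≈ 400.5%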